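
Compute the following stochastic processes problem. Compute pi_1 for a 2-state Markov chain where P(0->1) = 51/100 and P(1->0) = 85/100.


Stationary distribution: pi_0 = p10/(p01+p10), pi_1 = p01/(p01+p10)
p01 = 0.5100, p10 = 0.8500
pi_1 = 0.3750

0.3750


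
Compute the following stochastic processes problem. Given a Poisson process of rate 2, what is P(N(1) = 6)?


P(N(t)=k) = (lambda*t)^k * exp(-lambda*t) / k!
lambda*t = 2
= 2^6 * exp(-2) / 6!
= 64 * 0.1353 / 720
= 0.0120

0.0120


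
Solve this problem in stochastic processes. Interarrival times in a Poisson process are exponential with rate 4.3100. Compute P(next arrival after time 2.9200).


P(X > t) = exp(-lambda * t)
= exp(-4.3100 * 2.9200)
= exp(-12.5852) = 3.4223e-06

3.4223e-06


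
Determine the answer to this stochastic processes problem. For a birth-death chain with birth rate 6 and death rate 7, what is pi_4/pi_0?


For birth-death process, pi_n/pi_0 = (lambda/mu)^n
= (6/7)^4
= 0.5398

0.5398


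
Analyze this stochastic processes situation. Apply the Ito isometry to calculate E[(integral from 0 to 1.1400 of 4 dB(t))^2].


By Ito isometry: E[(int f dB)^2] = int f^2 dt
= 4^2 * 1.1400
= 16 * 1.1400 = 18.2400

18.2400


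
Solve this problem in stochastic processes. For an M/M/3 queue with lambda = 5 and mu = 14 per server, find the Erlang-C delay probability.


a = lambda/mu = 0.3571
rho = a/c = 0.1190
Erlang-C formula applied:
C(c,a) = 0.0060

0.0060


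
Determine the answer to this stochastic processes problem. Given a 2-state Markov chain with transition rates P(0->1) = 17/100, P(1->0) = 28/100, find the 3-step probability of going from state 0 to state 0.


Computing P^3 by matrix multiplication.
P = [[0.8300, 0.1700], [0.2800, 0.7200]]
After raising P to the power 3:
P^3(0,0) = 0.6851

0.6851


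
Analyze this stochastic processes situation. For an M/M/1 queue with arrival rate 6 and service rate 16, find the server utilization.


rho = lambda/mu
= 6/16
= 0.3750

0.3750


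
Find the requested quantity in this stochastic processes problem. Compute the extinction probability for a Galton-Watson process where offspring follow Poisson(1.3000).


Since mu = 1.3000 > 1, extinction prob q < 1.
Solve s = exp(mu*(s-1)) iteratively.
q = 0.5770

0.5770


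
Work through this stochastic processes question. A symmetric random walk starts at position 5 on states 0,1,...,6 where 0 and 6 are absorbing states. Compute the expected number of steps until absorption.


For symmetric RW on 0,...,N with absorbing barriers, E(i) = i*(N-i)
E(5) = 5 * 1 = 5

5


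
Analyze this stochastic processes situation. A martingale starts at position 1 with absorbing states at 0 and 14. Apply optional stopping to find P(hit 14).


By optional stopping theorem: E(M at tau) = M(0) = 1
P(hit 14)*14 + P(hit 0)*0 = 1
P(hit 14) = (1 - 0)/(14 - 0) = 1/14 = 0.0714

0.0714


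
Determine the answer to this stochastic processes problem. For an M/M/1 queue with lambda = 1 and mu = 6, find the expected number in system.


rho = 1/6 = 0.1667
L = rho/(1-rho)
= 0.1667/0.8333
= 0.2000

0.2000


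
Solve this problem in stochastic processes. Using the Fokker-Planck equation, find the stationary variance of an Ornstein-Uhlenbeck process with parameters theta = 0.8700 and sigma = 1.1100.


Stationary variance = sigma^2 / (2*theta)
= 1.1100^2 / (2*0.8700)
= 1.2321 / 1.7400
= 0.7081

0.7081


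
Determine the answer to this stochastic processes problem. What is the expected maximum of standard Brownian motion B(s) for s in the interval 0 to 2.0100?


E(max B(s)) = sqrt(2t/pi)
= sqrt(2*2.0100/pi)
= sqrt(1.2796)
= 1.1312

1.1312


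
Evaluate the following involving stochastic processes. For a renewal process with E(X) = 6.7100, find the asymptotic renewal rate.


Long-run renewal rate = 1/E(X)
= 1/6.7100
= 0.1490

0.1490


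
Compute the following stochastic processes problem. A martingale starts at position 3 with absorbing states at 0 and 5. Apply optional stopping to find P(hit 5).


By optional stopping theorem: E(M at tau) = M(0) = 3
P(hit 5)*5 + P(hit 0)*0 = 3
P(hit 5) = (3 - 0)/(5 - 0) = 3/5 = 0.6000

0.6000


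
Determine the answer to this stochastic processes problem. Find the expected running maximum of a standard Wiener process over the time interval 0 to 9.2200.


E(max B(s)) = sqrt(2t/pi)
= sqrt(2*9.2200/pi)
= sqrt(5.8696)
= 2.4227

2.4227


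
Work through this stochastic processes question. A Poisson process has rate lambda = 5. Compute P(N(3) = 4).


P(N(t)=k) = (lambda*t)^k * exp(-lambda*t) / k!
lambda*t = 15
= 15^4 * exp(-15) / 4!
= 50625 * 3.0590e-07 / 24
= 6.4526e-04

6.4526e-04


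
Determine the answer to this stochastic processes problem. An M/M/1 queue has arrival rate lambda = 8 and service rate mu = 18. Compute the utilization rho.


rho = lambda/mu
= 8/18
= 0.4444

0.4444


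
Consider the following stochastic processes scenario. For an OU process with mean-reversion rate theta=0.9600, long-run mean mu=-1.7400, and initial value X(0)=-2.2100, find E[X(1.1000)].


E[X(t)] = mu + (X(0) - mu)*exp(-theta*t)
= -1.7400 + (-2.2100 - -1.7400)*exp(-0.9600*1.1000)
= -1.7400 + -0.4700 * 0.3478
= -1.9035

-1.9035


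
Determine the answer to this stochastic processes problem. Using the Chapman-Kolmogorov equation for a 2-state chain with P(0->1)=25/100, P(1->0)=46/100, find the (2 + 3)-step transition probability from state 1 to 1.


P^5 = P^2 * P^3
Computing via matrix multiplication of the transition matrix.
Entry (1,1) of P^5 = 0.3534

0.3534


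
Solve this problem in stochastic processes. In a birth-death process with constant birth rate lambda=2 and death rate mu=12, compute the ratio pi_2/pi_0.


For birth-death process, pi_n/pi_0 = (lambda/mu)^n
= (2/12)^2
= 0.0278

0.0278


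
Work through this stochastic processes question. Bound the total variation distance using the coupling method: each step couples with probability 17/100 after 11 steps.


TV distance bound <= (1-delta)^n
= (1 - 0.1700)^11
= 0.8300^11
= 0.1288

0.1288


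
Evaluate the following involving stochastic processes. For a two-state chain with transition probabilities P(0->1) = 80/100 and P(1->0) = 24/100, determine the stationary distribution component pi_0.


Stationary distribution: pi_0 = p10/(p01+p10), pi_1 = p01/(p01+p10)
p01 = 0.8000, p10 = 0.2400
pi_0 = 0.2308

0.2308


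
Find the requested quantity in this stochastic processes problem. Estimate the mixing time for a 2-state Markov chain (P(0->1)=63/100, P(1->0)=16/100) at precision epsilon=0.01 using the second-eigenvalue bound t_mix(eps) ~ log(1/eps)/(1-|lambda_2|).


lambda_2 = |1 - p01 - p10| = |1 - 0.6300 - 0.1600| = 0.2100
t_mix ~ log(1/eps)/(1 - |lambda_2|)
= log(100)/(1 - 0.2100) = 4.6052/0.7900
= 5.8293

5.8293


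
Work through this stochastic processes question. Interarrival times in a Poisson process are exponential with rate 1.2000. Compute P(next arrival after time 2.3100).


P(X > t) = exp(-lambda * t)
= exp(-1.2000 * 2.3100)
= exp(-2.7720) = 0.0625

0.0625


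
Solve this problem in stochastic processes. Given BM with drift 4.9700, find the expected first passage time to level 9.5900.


Expected first passage time = a/mu
= 9.5900/4.9700
= 1.9296

1.9296


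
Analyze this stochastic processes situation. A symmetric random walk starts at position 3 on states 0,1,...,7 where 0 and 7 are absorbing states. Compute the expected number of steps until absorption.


For symmetric RW on 0,...,N with absorbing barriers, E(i) = i*(N-i)
E(3) = 3 * 4 = 12

12


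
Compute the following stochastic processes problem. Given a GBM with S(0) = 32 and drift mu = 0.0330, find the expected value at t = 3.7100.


E[S(t)] = S(0) * exp(mu * t)
= 32 * exp(0.0330 * 3.7100)
= 32 * 1.1302
= 36.1677

36.1677


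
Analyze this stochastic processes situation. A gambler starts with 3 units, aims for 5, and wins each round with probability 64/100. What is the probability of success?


Gambler's ruin formula:
r = q/p = 0.3600/0.6400 = 0.5625
P(win) = (1 - r^i)/(1 - r^N)
= (1 - 0.5625^3)/(1 - 0.5625^5)
= 0.8711

0.8711


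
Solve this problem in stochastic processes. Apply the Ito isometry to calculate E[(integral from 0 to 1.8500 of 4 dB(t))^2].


By Ito isometry: E[(int f dB)^2] = int f^2 dt
= 4^2 * 1.8500
= 16 * 1.8500 = 29.6000

29.6000


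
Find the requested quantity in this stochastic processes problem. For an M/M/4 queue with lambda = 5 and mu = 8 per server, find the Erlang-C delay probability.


a = lambda/mu = 0.6250
rho = a/c = 0.1562
Erlang-C formula applied:
C(c,a) = 0.0040

0.0040


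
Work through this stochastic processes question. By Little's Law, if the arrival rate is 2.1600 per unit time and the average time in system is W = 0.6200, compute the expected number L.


Little's Law: L = lambda * W
= 2.1600 * 0.6200
= 1.3392

1.3392


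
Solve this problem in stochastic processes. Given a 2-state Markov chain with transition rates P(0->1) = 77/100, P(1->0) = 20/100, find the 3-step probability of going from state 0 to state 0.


Computing P^3 by matrix multiplication.
P = [[0.2300, 0.7700], [0.2000, 0.8000]]
After raising P to the power 3:
P^3(0,0) = 0.2062

0.2062


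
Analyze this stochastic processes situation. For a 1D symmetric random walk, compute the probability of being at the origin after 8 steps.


P(S(8) = 0) = C(8,4) / 4^4
= 70 / 256
= 0.2734

0.2734


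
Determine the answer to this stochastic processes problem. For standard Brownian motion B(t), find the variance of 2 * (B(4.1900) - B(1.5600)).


Var(alpha*(B(t)-B(s))) = alpha^2 * (t-s)
= 2^2 * (4.1900 - 1.5600)
= 4 * 2.6300
= 10.5200

10.5200


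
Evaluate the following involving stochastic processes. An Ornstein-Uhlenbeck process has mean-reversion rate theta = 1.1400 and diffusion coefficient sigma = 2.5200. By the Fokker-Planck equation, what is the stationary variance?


Stationary variance = sigma^2 / (2*theta)
= 2.5200^2 / (2*1.1400)
= 6.3504 / 2.2800
= 2.7853

2.7853


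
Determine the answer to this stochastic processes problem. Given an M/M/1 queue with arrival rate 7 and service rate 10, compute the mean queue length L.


rho = 7/10 = 0.7000
L = rho/(1-rho)
= 0.7000/0.3000
= 2.3333

2.3333


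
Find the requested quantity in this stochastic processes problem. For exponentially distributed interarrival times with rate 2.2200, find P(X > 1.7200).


P(X > t) = exp(-lambda * t)
= exp(-2.2200 * 1.7200)
= exp(-3.8184) = 0.0220

0.0220


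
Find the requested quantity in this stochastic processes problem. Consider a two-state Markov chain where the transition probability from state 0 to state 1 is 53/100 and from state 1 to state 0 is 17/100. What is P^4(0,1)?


Computing P^4 by matrix multiplication.
P = [[0.4700, 0.5300], [0.1700, 0.8300]]
After raising P to the power 4:
P^4(0,1) = 0.7510

0.7510


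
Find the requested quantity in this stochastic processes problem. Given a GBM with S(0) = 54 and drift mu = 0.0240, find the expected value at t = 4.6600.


E[S(t)] = S(0) * exp(mu * t)
= 54 * exp(0.0240 * 4.6600)
= 54 * 1.1183
= 60.3900

60.3900


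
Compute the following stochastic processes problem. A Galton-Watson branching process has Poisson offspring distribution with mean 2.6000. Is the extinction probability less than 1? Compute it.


Since mu = 2.6000 > 1, extinction prob q < 1.
Solve s = exp(mu*(s-1)) iteratively.
q = 0.0951

0.0951


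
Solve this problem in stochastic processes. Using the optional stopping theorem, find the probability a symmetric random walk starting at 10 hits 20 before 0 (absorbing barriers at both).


By optional stopping theorem: E(M at tau) = M(0) = 10
P(hit 20)*20 + P(hit 0)*0 = 10
P(hit 20) = (10 - 0)/(20 - 0) = 1/2 = 0.5000

0.5000


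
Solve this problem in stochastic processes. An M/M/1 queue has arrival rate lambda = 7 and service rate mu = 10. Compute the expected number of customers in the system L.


rho = 7/10 = 0.7000
L = rho/(1-rho)
= 0.7000/0.3000
= 2.3333

2.3333


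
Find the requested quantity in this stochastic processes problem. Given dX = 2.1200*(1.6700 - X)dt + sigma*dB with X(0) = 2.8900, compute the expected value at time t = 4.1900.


E[X(t)] = mu + (X(0) - mu)*exp(-theta*t)
= 1.6700 + (2.8900 - 1.6700)*exp(-2.1200*4.1900)
= 1.6700 + 1.2200 * 1.3876e-04
= 1.6702

1.6702


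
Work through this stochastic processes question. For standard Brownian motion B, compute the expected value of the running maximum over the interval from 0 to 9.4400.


E(max B(s)) = sqrt(2t/pi)
= sqrt(2*9.4400/pi)
= sqrt(6.0097)
= 2.4515

2.4515


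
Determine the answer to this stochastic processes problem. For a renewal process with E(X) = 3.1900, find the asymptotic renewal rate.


Long-run renewal rate = 1/E(X)
= 1/3.1900
= 0.3135

0.3135


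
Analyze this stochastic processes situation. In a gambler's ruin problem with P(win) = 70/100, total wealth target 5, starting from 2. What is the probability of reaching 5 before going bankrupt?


Gambler's ruin formula:
r = q/p = 0.3000/0.7000 = 0.4286
P(win) = (1 - r^i)/(1 - r^N)
= (1 - 0.4286^2)/(1 - 0.4286^5)
= 0.8283

0.8283


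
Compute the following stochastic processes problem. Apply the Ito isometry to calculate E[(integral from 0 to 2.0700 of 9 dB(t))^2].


By Ito isometry: E[(int f dB)^2] = int f^2 dt
= 9^2 * 2.0700
= 81 * 2.0700 = 167.6700

167.6700


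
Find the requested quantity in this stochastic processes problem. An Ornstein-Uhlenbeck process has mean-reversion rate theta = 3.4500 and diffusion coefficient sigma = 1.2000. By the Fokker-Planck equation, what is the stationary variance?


Stationary variance = sigma^2 / (2*theta)
= 1.2000^2 / (2*3.4500)
= 1.4400 / 6.9000
= 0.2087

0.2087


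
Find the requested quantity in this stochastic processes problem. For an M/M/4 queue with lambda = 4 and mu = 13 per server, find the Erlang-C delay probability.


a = lambda/mu = 0.3077
rho = a/c = 0.0769
Erlang-C formula applied:
C(c,a) = 2.9743e-04

2.9743e-04


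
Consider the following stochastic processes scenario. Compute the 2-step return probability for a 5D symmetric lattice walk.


P(return in 2 steps) = P(reverse first step) = 1/(2d)
= 1/10
= 0.1000

0.1000


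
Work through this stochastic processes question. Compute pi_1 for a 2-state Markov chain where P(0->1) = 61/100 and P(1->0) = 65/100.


Stationary distribution: pi_0 = p10/(p01+p10), pi_1 = p01/(p01+p10)
p01 = 0.6100, p10 = 0.6500
pi_1 = 0.4841

0.4841


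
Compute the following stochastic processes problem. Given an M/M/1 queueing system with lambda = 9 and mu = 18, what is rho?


rho = lambda/mu
= 9/18
= 0.5000

0.5000


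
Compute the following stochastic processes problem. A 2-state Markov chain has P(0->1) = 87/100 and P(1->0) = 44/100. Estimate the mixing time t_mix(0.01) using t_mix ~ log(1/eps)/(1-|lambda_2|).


lambda_2 = |1 - p01 - p10| = |1 - 0.8700 - 0.4400| = 0.3100
t_mix ~ log(1/eps)/(1 - |lambda_2|)
= log(100)/(1 - 0.3100) = 4.6052/0.6900
= 6.6742

6.6742


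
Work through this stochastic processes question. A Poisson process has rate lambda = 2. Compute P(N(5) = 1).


P(N(t)=k) = (lambda*t)^k * exp(-lambda*t) / k!
lambda*t = 10
= 10^1 * exp(-10) / 1!
= 10 * 4.5400e-05 / 1
= 4.5400e-04

4.5400e-04


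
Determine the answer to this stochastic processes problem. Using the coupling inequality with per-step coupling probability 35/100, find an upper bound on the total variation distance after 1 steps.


TV distance bound <= (1-delta)^n
= (1 - 0.3500)^1
= 0.6500^1
= 0.6500

0.6500


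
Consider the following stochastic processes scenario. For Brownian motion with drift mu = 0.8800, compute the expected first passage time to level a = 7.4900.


Expected first passage time = a/mu
= 7.4900/0.8800
= 8.5114

8.5114


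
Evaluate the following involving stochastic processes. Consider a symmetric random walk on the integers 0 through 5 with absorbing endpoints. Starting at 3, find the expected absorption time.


For symmetric RW on 0,...,N with absorbing barriers, E(i) = i*(N-i)
E(3) = 3 * 2 = 6

6


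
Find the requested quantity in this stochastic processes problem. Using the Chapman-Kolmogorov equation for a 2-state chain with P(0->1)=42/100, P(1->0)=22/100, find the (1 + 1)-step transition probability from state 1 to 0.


P^2 = P^1 * P^1
Computing via matrix multiplication of the transition matrix.
Entry (1,0) of P^2 = 0.2992

0.2992


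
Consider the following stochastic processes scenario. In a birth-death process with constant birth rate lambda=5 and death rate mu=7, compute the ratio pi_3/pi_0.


For birth-death process, pi_n/pi_0 = (lambda/mu)^n
= (5/7)^3
= 0.3644

0.3644


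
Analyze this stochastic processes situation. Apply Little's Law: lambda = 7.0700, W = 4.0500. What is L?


Little's Law: L = lambda * W
= 7.0700 * 4.0500
= 28.6335

28.6335


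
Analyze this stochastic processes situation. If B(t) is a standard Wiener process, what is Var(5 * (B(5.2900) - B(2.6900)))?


Var(alpha*(B(t)-B(s))) = alpha^2 * (t-s)
= 5^2 * (5.2900 - 2.6900)
= 25 * 2.6000
= 65.0000

65.0000


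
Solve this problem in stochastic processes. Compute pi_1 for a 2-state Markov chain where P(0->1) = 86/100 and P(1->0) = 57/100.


Stationary distribution: pi_0 = p10/(p01+p10), pi_1 = p01/(p01+p10)
p01 = 0.8600, p10 = 0.5700
pi_1 = 0.6014

0.6014


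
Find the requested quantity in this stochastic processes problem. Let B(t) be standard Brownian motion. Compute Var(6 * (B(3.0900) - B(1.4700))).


Var(alpha*(B(t)-B(s))) = alpha^2 * (t-s)
= 6^2 * (3.0900 - 1.4700)
= 36 * 1.6200
= 58.3200

58.3200


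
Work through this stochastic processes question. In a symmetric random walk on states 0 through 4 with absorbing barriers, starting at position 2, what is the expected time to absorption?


For symmetric RW on 0,...,N with absorbing barriers, E(i) = i*(N-i)
E(2) = 2 * 2 = 4

4


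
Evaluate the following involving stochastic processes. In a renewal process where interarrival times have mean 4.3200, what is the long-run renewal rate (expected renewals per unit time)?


Long-run renewal rate = 1/E(X)
= 1/4.3200
= 0.2315

0.2315


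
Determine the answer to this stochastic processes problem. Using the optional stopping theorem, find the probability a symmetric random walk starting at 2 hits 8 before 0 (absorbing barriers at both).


By optional stopping theorem: E(M at tau) = M(0) = 2
P(hit 8)*8 + P(hit 0)*0 = 2
P(hit 8) = (2 - 0)/(8 - 0) = 1/4 = 0.2500

0.2500


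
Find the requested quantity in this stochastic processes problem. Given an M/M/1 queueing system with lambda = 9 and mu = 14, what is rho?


rho = lambda/mu
= 9/14
= 0.6429

0.6429


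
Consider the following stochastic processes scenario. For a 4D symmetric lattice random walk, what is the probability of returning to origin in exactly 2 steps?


P(return in 2 steps) = P(reverse first step) = 1/(2d)
= 1/8
= 0.1250

0.1250


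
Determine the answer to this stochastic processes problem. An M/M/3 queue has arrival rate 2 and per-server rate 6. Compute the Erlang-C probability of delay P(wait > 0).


a = lambda/mu = 0.3333
rho = a/c = 0.1111
Erlang-C formula applied:
C(c,a) = 0.0050

0.0050


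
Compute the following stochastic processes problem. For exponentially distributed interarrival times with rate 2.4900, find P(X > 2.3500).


P(X > t) = exp(-lambda * t)
= exp(-2.4900 * 2.3500)
= exp(-5.8515) = 0.0029

0.0029


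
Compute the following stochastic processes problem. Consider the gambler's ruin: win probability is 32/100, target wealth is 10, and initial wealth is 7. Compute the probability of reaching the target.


Gambler's ruin formula:
r = q/p = 0.6800/0.3200 = 2.1250
P(win) = (1 - r^i)/(1 - r^N)
= (1 - 2.1250^7)/(1 - 2.1250^10)
= 0.1037

0.1037


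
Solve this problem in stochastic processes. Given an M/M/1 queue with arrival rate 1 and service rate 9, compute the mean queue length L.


rho = 1/9 = 0.1111
L = rho/(1-rho)
= 0.1111/0.8889
= 0.1250

0.1250


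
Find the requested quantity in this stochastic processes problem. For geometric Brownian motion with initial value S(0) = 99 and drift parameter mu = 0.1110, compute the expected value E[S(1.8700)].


E[S(t)] = S(0) * exp(mu * t)
= 99 * exp(0.1110 * 1.8700)
= 99 * 1.2307
= 121.8377

121.8377


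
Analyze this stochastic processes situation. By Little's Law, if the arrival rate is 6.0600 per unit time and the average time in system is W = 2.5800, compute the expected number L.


Little's Law: L = lambda * W
= 6.0600 * 2.5800
= 15.6348

15.6348


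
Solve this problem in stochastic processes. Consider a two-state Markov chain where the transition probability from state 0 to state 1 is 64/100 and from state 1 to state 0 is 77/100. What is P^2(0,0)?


Computing P^2 by matrix multiplication.
P = [[0.3600, 0.6400], [0.7700, 0.2300]]
After raising P to the power 2:
P^2(0,0) = 0.6224

0.6224


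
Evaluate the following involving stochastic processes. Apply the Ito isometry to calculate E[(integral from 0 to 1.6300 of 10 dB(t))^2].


By Ito isometry: E[(int f dB)^2] = int f^2 dt
= 10^2 * 1.6300
= 100 * 1.6300 = 163.0000

163.0000


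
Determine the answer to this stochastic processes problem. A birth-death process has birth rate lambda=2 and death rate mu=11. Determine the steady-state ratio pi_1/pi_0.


For birth-death process, pi_n/pi_0 = (lambda/mu)^n
= (2/11)^1
= 0.1818

0.1818


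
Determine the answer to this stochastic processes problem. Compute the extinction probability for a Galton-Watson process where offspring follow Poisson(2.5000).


Since mu = 2.5000 > 1, extinction prob q < 1.
Solve s = exp(mu*(s-1)) iteratively.
q = 0.1074

0.1074


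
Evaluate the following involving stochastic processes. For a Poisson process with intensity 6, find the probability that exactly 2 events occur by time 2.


P(N(t)=k) = (lambda*t)^k * exp(-lambda*t) / k!
lambda*t = 12
= 12^2 * exp(-12) / 2!
= 144 * 6.1442e-06 / 2
= 4.4238e-04

4.4238e-04


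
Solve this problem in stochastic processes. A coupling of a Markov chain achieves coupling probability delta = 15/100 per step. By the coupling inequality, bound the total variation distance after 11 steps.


TV distance bound <= (1-delta)^n
= (1 - 0.1500)^11
= 0.8500^11
= 0.1673

0.1673


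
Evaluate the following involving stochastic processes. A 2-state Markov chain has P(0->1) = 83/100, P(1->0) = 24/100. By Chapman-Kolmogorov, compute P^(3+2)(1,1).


P^5 = P^3 * P^2
Computing via matrix multiplication of the transition matrix.
Entry (1,1) of P^5 = 0.7757

0.7757


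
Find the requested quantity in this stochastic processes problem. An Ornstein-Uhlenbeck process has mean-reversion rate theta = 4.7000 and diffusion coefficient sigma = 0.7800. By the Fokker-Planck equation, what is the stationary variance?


Stationary variance = sigma^2 / (2*theta)
= 0.7800^2 / (2*4.7000)
= 0.6084 / 9.4000
= 0.0647

0.0647


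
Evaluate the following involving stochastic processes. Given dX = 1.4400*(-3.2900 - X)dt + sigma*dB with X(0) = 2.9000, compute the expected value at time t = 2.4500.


E[X(t)] = mu + (X(0) - mu)*exp(-theta*t)
= -3.2900 + (2.9000 - -3.2900)*exp(-1.4400*2.4500)
= -3.2900 + 6.1900 * 0.0294
= -3.1082

-3.1082


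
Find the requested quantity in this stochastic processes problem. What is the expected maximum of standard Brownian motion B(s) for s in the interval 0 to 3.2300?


E(max B(s)) = sqrt(2t/pi)
= sqrt(2*3.2300/pi)
= sqrt(2.0563)
= 1.4340

1.4340


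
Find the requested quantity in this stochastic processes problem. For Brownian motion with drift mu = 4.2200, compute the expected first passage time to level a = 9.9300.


Expected first passage time = a/mu
= 9.9300/4.2200
= 2.3531

2.3531


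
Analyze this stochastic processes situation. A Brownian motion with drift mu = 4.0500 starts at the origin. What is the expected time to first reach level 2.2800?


Expected first passage time = a/mu
= 2.2800/4.0500
= 0.5630

0.5630


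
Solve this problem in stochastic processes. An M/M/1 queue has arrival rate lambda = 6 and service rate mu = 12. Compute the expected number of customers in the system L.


rho = 6/12 = 0.5000
L = rho/(1-rho)
= 0.5000/0.5000
= 1.0000

1.0000


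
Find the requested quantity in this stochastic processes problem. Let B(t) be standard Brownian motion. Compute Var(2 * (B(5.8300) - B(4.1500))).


Var(alpha*(B(t)-B(s))) = alpha^2 * (t-s)
= 2^2 * (5.8300 - 4.1500)
= 4 * 1.6800
= 6.7200

6.7200


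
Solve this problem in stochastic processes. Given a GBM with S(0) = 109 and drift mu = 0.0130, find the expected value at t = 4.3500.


E[S(t)] = S(0) * exp(mu * t)
= 109 * exp(0.0130 * 4.3500)
= 109 * 1.0582
= 115.3416

115.3416


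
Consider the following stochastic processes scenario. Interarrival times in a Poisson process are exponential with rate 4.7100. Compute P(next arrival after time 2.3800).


P(X > t) = exp(-lambda * t)
= exp(-4.7100 * 2.3800)
= exp(-11.2098) = 1.3541e-05

1.3541e-05


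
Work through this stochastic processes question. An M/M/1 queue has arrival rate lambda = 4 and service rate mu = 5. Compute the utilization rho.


rho = lambda/mu
= 4/5
= 0.8000

0.8000


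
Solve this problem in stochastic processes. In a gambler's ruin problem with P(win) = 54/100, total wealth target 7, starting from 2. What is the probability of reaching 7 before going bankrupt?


Gambler's ruin formula:
r = q/p = 0.4600/0.5400 = 0.8519
P(win) = (1 - r^i)/(1 - r^N)
= (1 - 0.8519^2)/(1 - 0.8519^7)
= 0.4067

0.4067


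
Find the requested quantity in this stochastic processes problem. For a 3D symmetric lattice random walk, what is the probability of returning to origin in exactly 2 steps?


P(return in 2 steps) = P(reverse first step) = 1/(2d)
= 1/6
= 0.1667

0.1667


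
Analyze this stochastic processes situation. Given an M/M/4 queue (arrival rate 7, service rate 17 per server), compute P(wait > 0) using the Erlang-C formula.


a = lambda/mu = 0.4118
rho = a/c = 0.1029
Erlang-C formula applied:
C(c,a) = 8.8456e-04

8.8456e-04


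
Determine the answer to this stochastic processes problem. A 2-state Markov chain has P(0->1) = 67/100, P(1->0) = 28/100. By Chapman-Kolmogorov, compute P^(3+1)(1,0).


P^4 = P^3 * P^1
Computing via matrix multiplication of the transition matrix.
Entry (1,0) of P^4 = 0.2947

0.2947


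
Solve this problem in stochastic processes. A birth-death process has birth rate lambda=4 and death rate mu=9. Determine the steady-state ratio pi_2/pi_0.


For birth-death process, pi_n/pi_0 = (lambda/mu)^n
= (4/9)^2
= 0.1975

0.1975


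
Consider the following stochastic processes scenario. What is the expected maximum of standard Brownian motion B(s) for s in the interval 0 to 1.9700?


E(max B(s)) = sqrt(2t/pi)
= sqrt(2*1.9700/pi)
= sqrt(1.2541)
= 1.1199

1.1199


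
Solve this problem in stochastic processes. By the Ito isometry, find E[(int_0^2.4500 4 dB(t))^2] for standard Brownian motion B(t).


By Ito isometry: E[(int f dB)^2] = int f^2 dt
= 4^2 * 2.4500
= 16 * 2.4500 = 39.2000

39.2000


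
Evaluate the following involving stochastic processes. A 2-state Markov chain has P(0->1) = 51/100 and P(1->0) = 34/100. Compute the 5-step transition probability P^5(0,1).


Computing P^5 by matrix multiplication.
P = [[0.4900, 0.5100], [0.3400, 0.6600]]
After raising P to the power 5:
P^5(0,1) = 0.6000

0.6000


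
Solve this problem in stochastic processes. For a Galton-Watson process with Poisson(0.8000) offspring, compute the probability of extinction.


Since mu = 0.8000 <= 1, extinction probability = 1.

1.0000


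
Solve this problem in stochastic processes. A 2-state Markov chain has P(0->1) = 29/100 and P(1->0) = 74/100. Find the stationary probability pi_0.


Stationary distribution: pi_0 = p10/(p01+p10), pi_1 = p01/(p01+p10)
p01 = 0.2900, p10 = 0.7400
pi_0 = 0.7184

0.7184


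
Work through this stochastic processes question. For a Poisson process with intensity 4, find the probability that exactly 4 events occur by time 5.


P(N(t)=k) = (lambda*t)^k * exp(-lambda*t) / k!
lambda*t = 20
= 20^4 * exp(-20) / 4!
= 160000 * 2.0612e-09 / 24
= 1.3741e-05

1.3741e-05


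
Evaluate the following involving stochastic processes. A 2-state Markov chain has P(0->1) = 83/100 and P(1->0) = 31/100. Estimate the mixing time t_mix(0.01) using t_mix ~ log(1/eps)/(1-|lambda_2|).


lambda_2 = |1 - p01 - p10| = |1 - 0.8300 - 0.3100| = 0.1400
t_mix ~ log(1/eps)/(1 - |lambda_2|)
= log(100)/(1 - 0.1400) = 4.6052/0.8600
= 5.3548

5.3548


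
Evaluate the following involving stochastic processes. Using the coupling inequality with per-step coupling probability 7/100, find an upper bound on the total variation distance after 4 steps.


TV distance bound <= (1-delta)^n
= (1 - 0.0700)^4
= 0.9300^4
= 0.7481

0.7481


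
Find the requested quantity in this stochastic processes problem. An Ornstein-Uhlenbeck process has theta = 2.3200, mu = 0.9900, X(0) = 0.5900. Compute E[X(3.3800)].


E[X(t)] = mu + (X(0) - mu)*exp(-theta*t)
= 0.9900 + (0.5900 - 0.9900)*exp(-2.3200*3.3800)
= 0.9900 + -0.4000 * 3.9304e-04
= 0.9898

0.9898


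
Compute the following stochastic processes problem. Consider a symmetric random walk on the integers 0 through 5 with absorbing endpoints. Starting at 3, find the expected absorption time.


For symmetric RW on 0,...,N with absorbing barriers, E(i) = i*(N-i)
E(3) = 3 * 2 = 6

6


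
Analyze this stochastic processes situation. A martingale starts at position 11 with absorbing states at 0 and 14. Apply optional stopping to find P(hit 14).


By optional stopping theorem: E(M at tau) = M(0) = 11
P(hit 14)*14 + P(hit 0)*0 = 11
P(hit 14) = (11 - 0)/(14 - 0) = 11/14 = 0.7857

0.7857


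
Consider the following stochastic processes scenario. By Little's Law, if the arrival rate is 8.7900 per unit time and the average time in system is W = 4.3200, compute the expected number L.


Little's Law: L = lambda * W
= 8.7900 * 4.3200
= 37.9728

37.9728


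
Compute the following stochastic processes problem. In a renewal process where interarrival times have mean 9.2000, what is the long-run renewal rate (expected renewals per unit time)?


Long-run renewal rate = 1/E(X)
= 1/9.2000
= 0.1087

0.1087


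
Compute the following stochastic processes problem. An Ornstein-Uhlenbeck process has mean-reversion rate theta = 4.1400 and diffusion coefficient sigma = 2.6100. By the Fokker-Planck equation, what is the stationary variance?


Stationary variance = sigma^2 / (2*theta)
= 2.6100^2 / (2*4.1400)
= 6.8121 / 8.2800
= 0.8227

0.8227


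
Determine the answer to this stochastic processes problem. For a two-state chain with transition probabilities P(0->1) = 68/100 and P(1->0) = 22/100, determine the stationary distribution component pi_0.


Stationary distribution: pi_0 = p10/(p01+p10), pi_1 = p01/(p01+p10)
p01 = 0.6800, p10 = 0.2200
pi_0 = 0.2444

0.2444


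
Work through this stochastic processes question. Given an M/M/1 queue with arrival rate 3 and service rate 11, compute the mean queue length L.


rho = 3/11 = 0.2727
L = rho/(1-rho)
= 0.2727/0.7273
= 0.3750

0.3750


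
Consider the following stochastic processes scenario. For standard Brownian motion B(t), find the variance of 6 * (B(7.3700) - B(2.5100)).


Var(alpha*(B(t)-B(s))) = alpha^2 * (t-s)
= 6^2 * (7.3700 - 2.5100)
= 36 * 4.8600
= 174.9600

174.9600


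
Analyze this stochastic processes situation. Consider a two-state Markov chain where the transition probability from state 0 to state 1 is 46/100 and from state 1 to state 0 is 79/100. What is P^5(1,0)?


Computing P^5 by matrix multiplication.
P = [[0.5400, 0.4600], [0.7900, 0.2100]]
After raising P to the power 5:
P^5(1,0) = 0.6326

0.6326


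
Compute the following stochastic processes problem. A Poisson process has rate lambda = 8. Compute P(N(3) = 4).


P(N(t)=k) = (lambda*t)^k * exp(-lambda*t) / k!
lambda*t = 24
= 24^4 * exp(-24) / 4!
= 331776 * 3.7751e-11 / 24
= 5.2187e-07

5.2187e-07


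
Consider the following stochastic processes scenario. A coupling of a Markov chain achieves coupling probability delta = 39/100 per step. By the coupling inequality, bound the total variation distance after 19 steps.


TV distance bound <= (1-delta)^n
= (1 - 0.3900)^19
= 0.6100^19
= 8.3419e-05

8.3419e-05


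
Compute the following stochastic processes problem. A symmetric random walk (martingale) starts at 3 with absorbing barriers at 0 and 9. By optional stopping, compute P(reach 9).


By optional stopping theorem: E(M at tau) = M(0) = 3
P(hit 9)*9 + P(hit 0)*0 = 3
P(hit 9) = (3 - 0)/(9 - 0) = 1/3 = 0.3333

0.3333


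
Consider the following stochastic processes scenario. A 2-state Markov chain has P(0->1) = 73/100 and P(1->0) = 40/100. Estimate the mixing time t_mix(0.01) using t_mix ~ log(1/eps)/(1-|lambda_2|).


lambda_2 = |1 - p01 - p10| = |1 - 0.7300 - 0.4000| = 0.1300
t_mix ~ log(1/eps)/(1 - |lambda_2|)
= log(100)/(1 - 0.1300) = 4.6052/0.8700
= 5.2933

5.2933


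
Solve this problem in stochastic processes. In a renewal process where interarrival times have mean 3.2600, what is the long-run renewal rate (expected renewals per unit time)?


Long-run renewal rate = 1/E(X)
= 1/3.2600
= 0.3067

0.3067


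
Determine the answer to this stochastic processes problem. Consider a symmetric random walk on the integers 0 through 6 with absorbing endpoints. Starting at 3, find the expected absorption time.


For symmetric RW on 0,...,N with absorbing barriers, E(i) = i*(N-i)
E(3) = 3 * 3 = 9

9


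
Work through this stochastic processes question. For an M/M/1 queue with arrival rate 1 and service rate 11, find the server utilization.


rho = lambda/mu
= 1/11
= 0.0909

0.0909


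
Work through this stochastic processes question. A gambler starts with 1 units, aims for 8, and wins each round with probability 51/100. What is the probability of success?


Gambler's ruin formula:
r = q/p = 0.4900/0.5100 = 0.9608
P(win) = (1 - r^i)/(1 - r^N)
= (1 - 0.9608^1)/(1 - 0.9608^8)
= 0.1432

0.1432


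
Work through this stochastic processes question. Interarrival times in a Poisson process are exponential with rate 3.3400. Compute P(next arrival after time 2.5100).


P(X > t) = exp(-lambda * t)
= exp(-3.3400 * 2.5100)
= exp(-8.3834) = 2.2863e-04

2.2863e-04


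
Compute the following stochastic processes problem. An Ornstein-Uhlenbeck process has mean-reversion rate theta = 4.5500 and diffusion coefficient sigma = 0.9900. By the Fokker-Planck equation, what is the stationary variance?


Stationary variance = sigma^2 / (2*theta)
= 0.9900^2 / (2*4.5500)
= 0.9801 / 9.1000
= 0.1077

0.1077


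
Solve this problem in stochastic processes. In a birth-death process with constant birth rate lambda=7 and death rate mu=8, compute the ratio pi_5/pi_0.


For birth-death process, pi_n/pi_0 = (lambda/mu)^n
= (7/8)^5
= 0.5129

0.5129


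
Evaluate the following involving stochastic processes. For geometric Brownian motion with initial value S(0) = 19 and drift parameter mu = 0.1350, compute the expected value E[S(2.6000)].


E[S(t)] = S(0) * exp(mu * t)
= 19 * exp(0.1350 * 2.6000)
= 19 * 1.4205
= 26.9893

26.9893


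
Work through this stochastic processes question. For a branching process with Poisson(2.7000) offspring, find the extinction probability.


Since mu = 2.7000 > 1, extinction prob q < 1.
Solve s = exp(mu*(s-1)) iteratively.
q = 0.0844

0.0844


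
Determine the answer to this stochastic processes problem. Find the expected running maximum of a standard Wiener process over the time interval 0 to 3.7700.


E(max B(s)) = sqrt(2t/pi)
= sqrt(2*3.7700/pi)
= sqrt(2.4001)
= 1.5492

1.5492


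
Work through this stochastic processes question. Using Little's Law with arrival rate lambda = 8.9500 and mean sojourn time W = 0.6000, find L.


Little's Law: L = lambda * W
= 8.9500 * 0.6000
= 5.3700

5.3700


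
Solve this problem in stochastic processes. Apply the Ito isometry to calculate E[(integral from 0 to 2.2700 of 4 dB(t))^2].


By Ito isometry: E[(int f dB)^2] = int f^2 dt
= 4^2 * 2.2700
= 16 * 2.2700 = 36.3200

36.3200


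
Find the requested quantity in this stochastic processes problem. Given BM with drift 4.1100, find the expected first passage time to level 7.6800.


Expected first passage time = a/mu
= 7.6800/4.1100
= 1.8686

1.8686


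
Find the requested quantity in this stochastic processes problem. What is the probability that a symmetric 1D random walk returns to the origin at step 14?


P(S(14) = 0) = C(14,7) / 4^7
= 3432 / 16384
= 0.2095

0.2095


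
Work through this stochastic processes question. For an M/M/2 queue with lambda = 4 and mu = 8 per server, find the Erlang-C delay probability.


a = lambda/mu = 0.5000
rho = a/c = 0.2500
Erlang-C formula applied:
C(c,a) = 0.1000

0.1000


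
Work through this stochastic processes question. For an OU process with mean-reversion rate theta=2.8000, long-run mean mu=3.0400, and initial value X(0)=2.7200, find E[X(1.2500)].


E[X(t)] = mu + (X(0) - mu)*exp(-theta*t)
= 3.0400 + (2.7200 - 3.0400)*exp(-2.8000*1.2500)
= 3.0400 + -0.3200 * 0.0302
= 3.0303

3.0303


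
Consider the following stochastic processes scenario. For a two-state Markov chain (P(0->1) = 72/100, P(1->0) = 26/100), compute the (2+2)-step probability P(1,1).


P^4 = P^2 * P^2
Computing via matrix multiplication of the transition matrix.
Entry (1,1) of P^4 = 0.7347

0.7347


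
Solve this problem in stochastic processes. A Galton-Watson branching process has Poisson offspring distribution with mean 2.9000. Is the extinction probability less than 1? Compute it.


Since mu = 2.9000 > 1, extinction prob q < 1.
Solve s = exp(mu*(s-1)) iteratively.
q = 0.0668

0.0668


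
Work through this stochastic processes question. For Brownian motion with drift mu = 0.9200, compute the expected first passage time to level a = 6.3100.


Expected first passage time = a/mu
= 6.3100/0.9200
= 6.8587

6.8587


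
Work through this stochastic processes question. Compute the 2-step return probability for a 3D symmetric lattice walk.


P(return in 2 steps) = P(reverse first step) = 1/(2d)
= 1/6
= 0.1667

0.1667


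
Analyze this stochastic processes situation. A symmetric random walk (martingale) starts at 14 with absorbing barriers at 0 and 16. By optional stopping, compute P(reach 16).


By optional stopping theorem: E(M at tau) = M(0) = 14
P(hit 16)*16 + P(hit 0)*0 = 14
P(hit 16) = (14 - 0)/(16 - 0) = 7/8 = 0.8750

0.8750


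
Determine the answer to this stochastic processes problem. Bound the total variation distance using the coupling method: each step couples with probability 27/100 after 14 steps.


TV distance bound <= (1-delta)^n
= (1 - 0.2700)^14
= 0.7300^14
= 0.0122

0.0122


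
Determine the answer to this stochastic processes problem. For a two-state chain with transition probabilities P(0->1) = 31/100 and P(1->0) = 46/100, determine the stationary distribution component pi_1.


Stationary distribution: pi_0 = p10/(p01+p10), pi_1 = p01/(p01+p10)
p01 = 0.3100, p10 = 0.4600
pi_1 = 0.4026

0.4026


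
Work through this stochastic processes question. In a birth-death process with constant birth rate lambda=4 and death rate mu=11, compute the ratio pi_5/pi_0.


For birth-death process, pi_n/pi_0 = (lambda/mu)^n
= (4/11)^5
= 0.0064

0.0064


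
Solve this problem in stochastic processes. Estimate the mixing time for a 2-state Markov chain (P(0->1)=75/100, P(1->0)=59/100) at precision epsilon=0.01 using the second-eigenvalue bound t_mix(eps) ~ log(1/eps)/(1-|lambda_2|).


lambda_2 = |1 - p01 - p10| = |1 - 0.7500 - 0.5900| = 0.3400
t_mix ~ log(1/eps)/(1 - |lambda_2|)
= log(100)/(1 - 0.3400) = 4.6052/0.6600
= 6.9775

6.9775
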